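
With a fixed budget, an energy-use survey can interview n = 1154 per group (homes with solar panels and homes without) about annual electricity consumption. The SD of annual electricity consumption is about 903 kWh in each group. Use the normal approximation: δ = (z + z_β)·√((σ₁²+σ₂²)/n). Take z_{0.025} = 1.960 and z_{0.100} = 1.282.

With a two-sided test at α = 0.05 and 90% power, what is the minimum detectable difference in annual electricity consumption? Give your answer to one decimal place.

δ = (z_{α/2} + z_β) · √((σ₁²+σ₂²)/n)
  = (1.960 + 1.282) · √(1630818/1154)
  = 3.242 · √1413.2
  = 3.242 · 37.5924
  = 121.8745

Minimum detectable difference ≈ 121.9 kWh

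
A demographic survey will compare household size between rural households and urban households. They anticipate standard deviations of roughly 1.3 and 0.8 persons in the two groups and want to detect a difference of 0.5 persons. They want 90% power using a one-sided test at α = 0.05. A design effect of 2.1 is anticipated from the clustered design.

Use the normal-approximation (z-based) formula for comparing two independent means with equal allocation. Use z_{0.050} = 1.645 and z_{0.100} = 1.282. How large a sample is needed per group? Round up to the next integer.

n = (z_α + z_β)² · (σ₁² + σ₂²) / δ²
  = (1.645 + 1.282)² · (1.3² + 0.8² = 2.33) / 0.5²
  = 8.5673 · 2.33 / 0.25
  = 79.85
Design effect: 2.1 × 79.85 = 167.68.
Round up → n = 168 per group.

n = 168 per group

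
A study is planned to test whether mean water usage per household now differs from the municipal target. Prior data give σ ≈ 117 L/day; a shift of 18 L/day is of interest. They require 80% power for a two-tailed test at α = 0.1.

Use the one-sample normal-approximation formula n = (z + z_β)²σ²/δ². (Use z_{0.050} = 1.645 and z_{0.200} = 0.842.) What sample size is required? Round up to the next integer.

n = (z_{α/2} + z_β)² · σ² / δ²
  = (1.645 + 0.842)² · 117² / 18²
  = 6.1852 · 13689 / 324
  = 261.32
Round up → n = 262.

n = 262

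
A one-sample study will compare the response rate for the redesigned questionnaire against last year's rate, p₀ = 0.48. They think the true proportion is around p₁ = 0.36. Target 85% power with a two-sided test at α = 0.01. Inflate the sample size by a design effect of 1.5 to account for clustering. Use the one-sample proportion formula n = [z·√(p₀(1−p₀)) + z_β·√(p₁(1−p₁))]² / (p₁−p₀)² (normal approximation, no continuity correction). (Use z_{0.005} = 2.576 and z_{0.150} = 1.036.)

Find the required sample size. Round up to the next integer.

n = [z_{α/2}·√(p₀q₀) + z_β·√(p₁q₁)]² / (p₁ − p₀)²
  = [2.576·√(0.48·0.52) + 1.036·√(0.36·0.64)]² / (-0.12)²
  = [2.576·0.4996 + 1.036·0.4800]² / 0.0144
  = [1.7842]² / 0.0144
  = 221.08
Design effect: 1.5 × 221.08 = 331.62.
Round up → n = 332.

n = 332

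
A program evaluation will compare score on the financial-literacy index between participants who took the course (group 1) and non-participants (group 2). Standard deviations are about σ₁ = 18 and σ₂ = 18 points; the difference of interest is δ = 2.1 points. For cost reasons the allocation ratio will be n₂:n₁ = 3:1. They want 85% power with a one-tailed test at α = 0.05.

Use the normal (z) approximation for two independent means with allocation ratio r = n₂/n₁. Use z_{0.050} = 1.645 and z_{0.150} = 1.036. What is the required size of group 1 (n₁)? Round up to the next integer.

n₁ = 705

n₁ = (z_α + z_β)² · (σ₁² + σ₂²/r) / δ²
   = (1.645 + 1.036)² · (18² + 18²/3) / 2.1²
   = 7.1878 · (324 + 108) / 4.41
   = 7.1878 · 432 / 4.41
   = 704.11
Round up → n₁ = 705; n₂ = r·n₁ = 3 × 705 = 2115.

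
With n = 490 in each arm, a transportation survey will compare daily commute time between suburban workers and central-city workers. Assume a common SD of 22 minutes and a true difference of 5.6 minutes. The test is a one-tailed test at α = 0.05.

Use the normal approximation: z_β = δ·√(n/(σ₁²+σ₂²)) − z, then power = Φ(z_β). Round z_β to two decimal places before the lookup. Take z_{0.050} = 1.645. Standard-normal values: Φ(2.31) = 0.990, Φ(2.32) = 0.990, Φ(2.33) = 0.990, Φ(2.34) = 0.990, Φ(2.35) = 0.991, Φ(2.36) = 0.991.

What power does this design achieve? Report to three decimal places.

Power ≈ 0.990

z_β = δ·√(n/(σ₁²+σ₂²)) − z_α
    = 5.6 · √(490/968) − 1.645
    = 5.6 · 0.71148 − 1.645
    = 3.9843 − 1.645 = 2.3393 → 2.34
Power = Φ(2.34) = 0.990.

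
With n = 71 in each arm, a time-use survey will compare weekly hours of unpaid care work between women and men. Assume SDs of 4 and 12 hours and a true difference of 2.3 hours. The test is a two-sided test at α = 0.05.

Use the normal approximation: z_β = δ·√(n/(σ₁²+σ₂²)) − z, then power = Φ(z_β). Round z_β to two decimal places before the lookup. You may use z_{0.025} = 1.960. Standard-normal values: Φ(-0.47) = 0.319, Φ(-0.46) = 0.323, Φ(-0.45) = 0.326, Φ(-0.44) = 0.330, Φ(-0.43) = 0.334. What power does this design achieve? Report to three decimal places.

Power ≈ 0.334

z_β = δ·√(n/(σ₁²+σ₂²)) − z_{α/2}
    = 2.3 · √(71/160) − 1.960
    = 2.3 · 0.66615 − 1.960
    = 1.5321 − 1.960 = -0.4279 → -0.43
Power = Φ(-0.43) = 0.334.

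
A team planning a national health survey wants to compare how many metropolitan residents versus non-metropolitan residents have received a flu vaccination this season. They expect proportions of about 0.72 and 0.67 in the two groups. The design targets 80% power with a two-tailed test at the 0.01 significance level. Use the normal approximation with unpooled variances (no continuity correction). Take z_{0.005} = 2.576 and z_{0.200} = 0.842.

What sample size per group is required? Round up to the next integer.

n = 1976 per group

n = (z_{α/2} + z_β)² · [p₁(1−p₁) + p₂(1−p₂)] / (p₁ − p₂)²
  = (2.576 + 0.842)² · (0.72·0.28 + 0.67·0.33) / (0.05)²
  = (3.418)² · (0.2016 + 0.2211) / 0.0025
  = 11.6827 · 0.4227 / 0.0025
  = 1975.31
Round up → n = 1976 per group.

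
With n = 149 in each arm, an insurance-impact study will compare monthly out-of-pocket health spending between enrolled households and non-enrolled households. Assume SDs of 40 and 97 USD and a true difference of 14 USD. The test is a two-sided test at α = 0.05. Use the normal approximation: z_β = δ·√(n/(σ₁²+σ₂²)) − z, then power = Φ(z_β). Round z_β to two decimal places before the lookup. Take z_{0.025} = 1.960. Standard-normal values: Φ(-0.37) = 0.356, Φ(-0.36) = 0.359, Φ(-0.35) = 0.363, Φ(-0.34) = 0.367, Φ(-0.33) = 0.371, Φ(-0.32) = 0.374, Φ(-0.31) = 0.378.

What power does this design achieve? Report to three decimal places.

z_β = δ·√(n/(σ₁²+σ₂²)) − z_{α/2}
    = 14 · √(149/11009) − 1.960
    = 14 · 0.11634 − 1.960
    = 1.6287 − 1.960 = -0.3313 → -0.33
Power = Φ(-0.33) = 0.371.

Power ≈ 0.371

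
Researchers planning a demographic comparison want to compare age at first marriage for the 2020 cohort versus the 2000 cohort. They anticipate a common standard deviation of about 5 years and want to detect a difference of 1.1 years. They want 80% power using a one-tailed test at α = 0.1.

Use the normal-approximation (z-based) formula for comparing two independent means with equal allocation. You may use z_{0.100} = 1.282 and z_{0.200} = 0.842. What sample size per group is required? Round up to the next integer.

n = (z_α + z_β)² · (σ₁² + σ₂²) / δ²
  = (1.282 + 0.842)² · (2·5² = 50) / 1.1²
  = 4.5114 · 50 / 1.21
  = 186.42
Round up → n = 187 per group.

n = 187 per group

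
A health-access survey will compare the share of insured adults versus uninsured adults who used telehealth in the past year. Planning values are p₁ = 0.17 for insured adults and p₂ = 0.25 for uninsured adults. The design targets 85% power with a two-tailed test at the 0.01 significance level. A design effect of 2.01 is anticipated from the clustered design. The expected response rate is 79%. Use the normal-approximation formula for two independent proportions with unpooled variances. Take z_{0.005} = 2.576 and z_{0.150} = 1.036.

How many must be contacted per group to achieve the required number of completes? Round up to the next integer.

n = 1705 per group

n = (z_{α/2} + z_β)² · [p₁(1−p₁) + p₂(1−p₂)] / (p₁ − p₂)²
  = (2.576 + 1.036)² · (0.17·0.83 + 0.25·0.75) / (-0.08)²
  = (3.612)² · (0.1411 + 0.1875) / 0.0064
  = 13.0465 · 0.3286 / 0.0064
  = 669.86
Design effect: 2.01 × 669.86 = 1346.42.
Adjust for 79% response: 1346.42 / 0.79 = 1704.32.
Round up → n = 1705 per group.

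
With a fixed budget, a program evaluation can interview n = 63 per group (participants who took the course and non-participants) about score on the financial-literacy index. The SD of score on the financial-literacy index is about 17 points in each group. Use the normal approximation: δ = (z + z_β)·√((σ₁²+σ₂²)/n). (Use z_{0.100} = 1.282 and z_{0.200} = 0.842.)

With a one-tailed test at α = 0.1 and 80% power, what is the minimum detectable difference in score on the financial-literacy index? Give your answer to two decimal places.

δ = (z_α + z_β) · √((σ₁²+σ₂²)/n)
  = (1.282 + 0.842) · √(578/63)
  = 2.124 · √9.1746
  = 2.124 · 3.0290
  = 6.4335

Minimum detectable difference ≈ 6.43 points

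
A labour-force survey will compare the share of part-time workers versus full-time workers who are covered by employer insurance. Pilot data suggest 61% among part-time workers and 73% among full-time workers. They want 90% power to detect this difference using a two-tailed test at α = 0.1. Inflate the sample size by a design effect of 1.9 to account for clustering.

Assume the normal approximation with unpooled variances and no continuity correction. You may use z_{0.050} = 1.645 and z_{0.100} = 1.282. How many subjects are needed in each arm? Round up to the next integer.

n = 492 per group

n = (z_{α/2} + z_β)² · [p₁(1−p₁) + p₂(1−p₂)] / (p₁ − p₂)²
  = (1.645 + 1.282)² · (0.61·0.39 + 0.73·0.27) / (-0.12)²
  = (2.927)² · (0.2379 + 0.1971) / 0.0144
  = 8.5673 · 0.4350 / 0.0144
  = 258.80
Design effect: 1.9 × 258.80 = 491.73.
Round up → n = 492 per group.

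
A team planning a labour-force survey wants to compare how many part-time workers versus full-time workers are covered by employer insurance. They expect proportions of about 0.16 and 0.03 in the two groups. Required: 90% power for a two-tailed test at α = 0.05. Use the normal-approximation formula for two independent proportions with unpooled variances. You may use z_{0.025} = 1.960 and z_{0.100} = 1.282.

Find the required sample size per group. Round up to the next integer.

n = (z_{α/2} + z_β)² · [p₁(1−p₁) + p₂(1−p₂)] / (p₁ − p₂)²
  = (1.960 + 1.282)² · (0.16·0.84 + 0.03·0.97) / (0.13)²
  = (3.242)² · (0.1344 + 0.0291) / 0.0169
  = 10.5106 · 0.1635 / 0.0169
  = 101.69
Round up → n = 102 per group.

n = 102 per group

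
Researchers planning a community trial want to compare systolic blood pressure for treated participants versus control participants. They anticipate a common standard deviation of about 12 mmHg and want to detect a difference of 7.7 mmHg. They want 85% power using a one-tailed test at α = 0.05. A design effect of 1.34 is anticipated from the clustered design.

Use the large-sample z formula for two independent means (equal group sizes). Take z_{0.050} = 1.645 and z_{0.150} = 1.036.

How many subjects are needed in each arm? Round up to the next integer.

n = 47 per group

n = (z_α + z_β)² · (σ₁² + σ₂²) / δ²
  = (1.645 + 1.036)² · (2·12² = 288) / 7.7²
  = 7.1878 · 288 / 59.29
  = 34.91
Design effect: 1.34 × 34.91 = 46.79.
Round up → n = 47 per group.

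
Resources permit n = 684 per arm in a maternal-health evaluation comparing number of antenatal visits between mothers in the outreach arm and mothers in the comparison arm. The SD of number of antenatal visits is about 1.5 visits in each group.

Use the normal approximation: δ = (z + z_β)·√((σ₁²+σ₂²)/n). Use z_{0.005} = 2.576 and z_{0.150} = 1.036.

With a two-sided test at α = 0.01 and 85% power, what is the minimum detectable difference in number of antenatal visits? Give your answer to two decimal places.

δ = (z_{α/2} + z_β) · √((σ₁²+σ₂²)/n)
  = (2.576 + 1.036) · √(4.5/684)
  = 3.612 · √0.00658
  = 3.612 · 0.0811
  = 0.2930

Minimum detectable difference ≈ 0.29 visits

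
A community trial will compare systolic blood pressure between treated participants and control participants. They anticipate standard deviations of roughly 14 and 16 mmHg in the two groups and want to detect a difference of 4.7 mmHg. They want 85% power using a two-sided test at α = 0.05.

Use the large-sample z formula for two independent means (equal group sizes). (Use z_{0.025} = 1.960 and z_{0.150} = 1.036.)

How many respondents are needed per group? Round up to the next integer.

n = 184 per group

n = (z_{α/2} + z_β)² · (σ₁² + σ₂²) / δ²
  = (1.960 + 1.036)² · (14² + 16² = 452) / 4.7²
  = 8.9760 · 452 / 22.09
  = 183.66
Round up → n = 184 per group.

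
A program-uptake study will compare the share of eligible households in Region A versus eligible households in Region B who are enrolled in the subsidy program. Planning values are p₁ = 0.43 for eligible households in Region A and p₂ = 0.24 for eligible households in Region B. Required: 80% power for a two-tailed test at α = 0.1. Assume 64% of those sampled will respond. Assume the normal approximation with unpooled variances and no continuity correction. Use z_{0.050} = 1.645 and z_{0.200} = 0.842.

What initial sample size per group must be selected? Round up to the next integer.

n = 115 per group

n = (z_{α/2} + z_β)² · [p₁(1−p₁) + p₂(1−p₂)] / (p₁ − p₂)²
  = (1.645 + 0.842)² · (0.43·0.57 + 0.24·0.76) / (0.19)²
  = (2.487)² · (0.2451 + 0.1824) / 0.0361
  = 6.1852 · 0.4275 / 0.0361
  = 73.25
Adjust for 64% response: 73.25 / 0.64 = 114.45.
Round up → n = 115 per group.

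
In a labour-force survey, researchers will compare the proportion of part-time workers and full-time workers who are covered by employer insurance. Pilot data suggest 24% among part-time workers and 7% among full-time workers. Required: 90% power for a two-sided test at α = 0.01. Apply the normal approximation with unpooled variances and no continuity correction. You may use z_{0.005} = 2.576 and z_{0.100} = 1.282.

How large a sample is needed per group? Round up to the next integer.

n = (z_{α/2} + z_β)² · [p₁(1−p₁) + p₂(1−p₂)] / (p₁ − p₂)²
  = (2.576 + 1.282)² · (0.24·0.76 + 0.07·0.93) / (0.17)²
  = (3.858)² · (0.1824 + 0.0651) / 0.0289
  = 14.8842 · 0.2475 / 0.0289
  = 127.47
Round up → n = 128 per group.

n = 128 per group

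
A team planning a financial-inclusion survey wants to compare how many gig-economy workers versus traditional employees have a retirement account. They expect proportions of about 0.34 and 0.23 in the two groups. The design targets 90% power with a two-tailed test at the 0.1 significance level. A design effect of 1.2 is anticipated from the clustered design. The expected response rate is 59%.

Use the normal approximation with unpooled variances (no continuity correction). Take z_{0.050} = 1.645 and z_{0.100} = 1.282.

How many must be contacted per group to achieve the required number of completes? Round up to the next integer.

n = 579 per group

n = (z_{α/2} + z_β)² · [p₁(1−p₁) + p₂(1−p₂)] / (p₁ − p₂)²
  = (1.645 + 1.282)² · (0.34·0.66 + 0.23·0.77) / (0.11)²
  = (2.927)² · (0.2244 + 0.1771) / 0.0121
  = 8.5673 · 0.4015 / 0.0121
  = 284.28
Design effect: 1.2 × 284.28 = 341.14.
Adjust for 59% response: 341.14 / 0.59 = 578.20.
Round up → n = 579 per group.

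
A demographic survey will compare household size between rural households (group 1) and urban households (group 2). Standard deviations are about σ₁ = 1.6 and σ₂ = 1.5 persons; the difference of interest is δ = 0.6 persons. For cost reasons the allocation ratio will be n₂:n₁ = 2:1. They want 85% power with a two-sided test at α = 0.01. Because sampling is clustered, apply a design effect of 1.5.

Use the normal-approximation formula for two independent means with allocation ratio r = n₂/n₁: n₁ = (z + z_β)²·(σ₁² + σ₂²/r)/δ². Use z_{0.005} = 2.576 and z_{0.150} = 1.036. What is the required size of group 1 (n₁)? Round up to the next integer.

n₁ = 201

n₁ = (z_{α/2} + z_β)² · (σ₁² + σ₂²/r) / δ²
   = (2.576 + 1.036)² · (1.6² + 1.5²/2) / 0.6²
   = 13.0465 · (2.56 + 1.125) / 0.36
   = 13.0465 · 3.685 / 0.36
   = 133.55
Design effect: 1.5 × 133.55 = 200.32.
Round up → n₁ = 201; n₂ = r·n₁ = 2 × 201 = 402.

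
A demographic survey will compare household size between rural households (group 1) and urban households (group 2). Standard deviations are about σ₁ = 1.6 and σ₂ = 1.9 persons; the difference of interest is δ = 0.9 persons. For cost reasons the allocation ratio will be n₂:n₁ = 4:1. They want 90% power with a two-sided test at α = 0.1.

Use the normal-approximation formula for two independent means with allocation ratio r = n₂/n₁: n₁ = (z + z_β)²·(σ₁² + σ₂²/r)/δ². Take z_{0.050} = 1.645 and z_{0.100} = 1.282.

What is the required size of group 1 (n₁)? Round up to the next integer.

n₁ = 37

n₁ = (z_{α/2} + z_β)² · (σ₁² + σ₂²/r) / δ²
   = (1.645 + 1.282)² · (1.6² + 1.9²/4) / 0.9²
   = 8.5673 · (2.56 + 0.9025) / 0.81
   = 8.5673 · 3.4625 / 0.81
   = 36.62
Round up → n₁ = 37; n₂ = r·n₁ = 4 × 37 = 148.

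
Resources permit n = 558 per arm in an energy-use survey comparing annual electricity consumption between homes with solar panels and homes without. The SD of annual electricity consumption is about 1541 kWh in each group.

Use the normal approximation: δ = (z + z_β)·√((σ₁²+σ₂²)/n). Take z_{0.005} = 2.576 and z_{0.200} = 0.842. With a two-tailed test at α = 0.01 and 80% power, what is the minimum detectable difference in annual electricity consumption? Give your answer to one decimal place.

Minimum detectable difference ≈ 315.3 kWh

δ = (z_{α/2} + z_β) · √((σ₁²+σ₂²)/n)
  = (2.576 + 0.842) · √(4749362/558)
  = 3.418 · √8511.4
  = 3.418 · 92.2573
  = 315.3353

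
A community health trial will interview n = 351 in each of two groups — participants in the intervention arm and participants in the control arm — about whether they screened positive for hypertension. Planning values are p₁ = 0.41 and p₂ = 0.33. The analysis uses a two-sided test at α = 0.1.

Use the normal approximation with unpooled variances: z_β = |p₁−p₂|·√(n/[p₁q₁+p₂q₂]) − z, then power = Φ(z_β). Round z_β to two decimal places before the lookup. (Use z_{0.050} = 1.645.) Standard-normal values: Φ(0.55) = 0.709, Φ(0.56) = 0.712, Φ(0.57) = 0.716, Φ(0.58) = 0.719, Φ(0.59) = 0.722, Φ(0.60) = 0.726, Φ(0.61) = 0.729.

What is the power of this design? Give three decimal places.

z_β = |p₁−p₂|·√(n/[p₁q₁+p₂q₂]) − z_{α/2}
    = 0.08 · √(351/0.4630) − 1.645
    = 0.08 · 27.5336 − 1.645
    = 2.2027 − 1.645 = 0.5577 → 0.56
Power = Φ(0.56) = 0.712.

Power ≈ 0.712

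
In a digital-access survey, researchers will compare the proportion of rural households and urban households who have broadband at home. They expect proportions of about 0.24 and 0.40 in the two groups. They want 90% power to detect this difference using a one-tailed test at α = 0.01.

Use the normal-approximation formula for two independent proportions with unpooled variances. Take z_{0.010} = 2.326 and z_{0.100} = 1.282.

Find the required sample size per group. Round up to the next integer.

n = (z_α + z_β)² · [p₁(1−p₁) + p₂(1−p₂)] / (p₁ − p₂)²
  = (2.326 + 1.282)² · (0.24·0.76 + 0.40·0.60) / (-0.16)²
  = (3.608)² · (0.1824 + 0.2400) / 0.0256
  = 13.0177 · 0.4224 / 0.0256
  = 214.79
Round up → n = 215 per group.

n = 215 per group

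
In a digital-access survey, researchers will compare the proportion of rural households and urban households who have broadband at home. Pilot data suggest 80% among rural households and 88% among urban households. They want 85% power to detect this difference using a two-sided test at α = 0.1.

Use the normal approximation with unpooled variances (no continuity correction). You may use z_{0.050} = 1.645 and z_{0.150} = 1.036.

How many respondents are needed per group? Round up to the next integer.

n = 299 per group

n = (z_{α/2} + z_β)² · [p₁(1−p₁) + p₂(1−p₂)] / (p₁ − p₂)²
  = (1.645 + 1.036)² · (0.80·0.20 + 0.88·0.12) / (-0.08)²
  = (2.681)² · (0.1600 + 0.1056) / 0.0064
  = 7.1878 · 0.2656 / 0.0064
  = 298.29
Round up → n = 299 per group.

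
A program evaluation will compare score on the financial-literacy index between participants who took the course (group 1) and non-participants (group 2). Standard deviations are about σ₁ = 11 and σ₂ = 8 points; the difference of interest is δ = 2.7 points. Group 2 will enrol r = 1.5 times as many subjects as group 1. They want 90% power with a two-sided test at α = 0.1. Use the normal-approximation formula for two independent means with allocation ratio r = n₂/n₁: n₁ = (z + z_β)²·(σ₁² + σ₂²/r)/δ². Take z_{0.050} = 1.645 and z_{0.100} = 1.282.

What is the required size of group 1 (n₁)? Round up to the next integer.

n₁ = 193

n₁ = (z_{α/2} + z_β)² · (σ₁² + σ₂²/r) / δ²
   = (1.645 + 1.282)² · (11² + 8²/1.5) / 2.7²
   = 8.5673 · (121 + 42.6667) / 7.29
   = 8.5673 · 163.6667 / 7.29
   = 192.34
Round up → n₁ = 193; n₂ = r·n₁ = 1.5 × 193 = 290.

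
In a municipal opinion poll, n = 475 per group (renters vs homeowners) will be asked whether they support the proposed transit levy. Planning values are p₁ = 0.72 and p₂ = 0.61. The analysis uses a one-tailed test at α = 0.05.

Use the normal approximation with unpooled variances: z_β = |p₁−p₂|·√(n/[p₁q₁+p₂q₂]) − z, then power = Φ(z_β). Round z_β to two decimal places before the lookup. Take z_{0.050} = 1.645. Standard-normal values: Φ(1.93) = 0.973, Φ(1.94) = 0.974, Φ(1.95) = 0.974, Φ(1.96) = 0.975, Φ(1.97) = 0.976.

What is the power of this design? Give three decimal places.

z_β = |p₁−p₂|·√(n/[p₁q₁+p₂q₂]) − z_α
    = 0.11 · √(475/0.4395) − 1.645
    = 0.11 · 32.8751 − 1.645
    = 3.6163 − 1.645 = 1.9713 → 1.97
Power = Φ(1.97) = 0.976.

Power ≈ 0.976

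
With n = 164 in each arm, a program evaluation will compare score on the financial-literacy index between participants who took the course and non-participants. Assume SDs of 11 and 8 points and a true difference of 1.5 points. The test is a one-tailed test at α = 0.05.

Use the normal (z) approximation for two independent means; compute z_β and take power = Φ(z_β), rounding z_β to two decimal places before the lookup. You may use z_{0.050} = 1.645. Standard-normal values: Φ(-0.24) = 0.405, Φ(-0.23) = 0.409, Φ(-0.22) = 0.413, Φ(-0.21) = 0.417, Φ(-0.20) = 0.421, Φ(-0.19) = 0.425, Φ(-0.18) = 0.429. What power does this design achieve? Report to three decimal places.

z_β = δ·√(n/(σ₁²+σ₂²)) − z_α
    = 1.5 · √(164/185) − 1.645
    = 1.5 · 0.94153 − 1.645
    = 1.4123 − 1.645 = -0.2327 → -0.23
Power = Φ(-0.23) = 0.409.

Power ≈ 0.409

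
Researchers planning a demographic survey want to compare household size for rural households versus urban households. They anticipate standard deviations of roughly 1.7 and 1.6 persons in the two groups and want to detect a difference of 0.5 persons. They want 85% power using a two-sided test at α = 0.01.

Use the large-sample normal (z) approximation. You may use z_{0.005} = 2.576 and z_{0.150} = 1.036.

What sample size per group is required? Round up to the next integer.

n = 285 per group

n = (z_{α/2} + z_β)² · (σ₁² + σ₂²) / δ²
  = (2.576 + 1.036)² · (1.7² + 1.6² = 5.45) / 0.5²
  = 13.0465 · 5.45 / 0.25
  = 284.41
Round up → n = 285 per group.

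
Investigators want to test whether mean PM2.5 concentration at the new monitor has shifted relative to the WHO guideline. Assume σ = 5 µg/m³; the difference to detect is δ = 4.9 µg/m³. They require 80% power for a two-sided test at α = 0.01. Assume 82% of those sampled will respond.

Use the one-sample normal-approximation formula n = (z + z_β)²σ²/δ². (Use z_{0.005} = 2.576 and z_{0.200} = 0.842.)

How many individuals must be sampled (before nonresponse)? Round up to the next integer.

n = 15

n = (z_{α/2} + z_β)² · σ² / δ²
  = (2.576 + 0.842)² · 5² / 4.9²
  = 11.6827 · 25 / 24.01
  = 12.16
Adjust for 82% response: 12.16 / 0.82 = 14.83.
Round up → n = 15.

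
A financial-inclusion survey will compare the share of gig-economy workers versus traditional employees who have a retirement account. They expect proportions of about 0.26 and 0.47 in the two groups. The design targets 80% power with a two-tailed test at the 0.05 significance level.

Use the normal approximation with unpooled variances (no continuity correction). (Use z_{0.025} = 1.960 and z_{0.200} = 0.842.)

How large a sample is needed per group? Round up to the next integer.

n = (z_{α/2} + z_β)² · [p₁(1−p₁) + p₂(1−p₂)] / (p₁ − p₂)²
  = (1.960 + 0.842)² · (0.26·0.74 + 0.47·0.53) / (-0.21)²
  = (2.802)² · (0.1924 + 0.2491) / 0.0441
  = 7.8512 · 0.4415 / 0.0441
  = 78.60
Round up → n = 79 per group.

n = 79 per group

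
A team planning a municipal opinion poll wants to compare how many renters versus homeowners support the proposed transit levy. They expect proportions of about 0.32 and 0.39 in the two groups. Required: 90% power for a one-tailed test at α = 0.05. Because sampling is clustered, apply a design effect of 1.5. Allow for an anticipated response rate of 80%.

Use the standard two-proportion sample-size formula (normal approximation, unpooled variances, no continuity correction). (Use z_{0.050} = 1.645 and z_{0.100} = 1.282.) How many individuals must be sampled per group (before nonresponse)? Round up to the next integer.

n = (z_α + z_β)² · [p₁(1−p₁) + p₂(1−p₂)] / (p₁ − p₂)²
  = (1.645 + 1.282)² · (0.32·0.68 + 0.39·0.61) / (-0.07)²
  = (2.927)² · (0.2176 + 0.2379) / 0.0049
  = 8.5673 · 0.4555 / 0.0049
  = 796.41
Design effect: 1.5 × 796.41 = 1194.62.
Adjust for 80% response: 1194.62 / 0.80 = 1493.27.
Round up → n = 1494 per group.

n = 1494 per group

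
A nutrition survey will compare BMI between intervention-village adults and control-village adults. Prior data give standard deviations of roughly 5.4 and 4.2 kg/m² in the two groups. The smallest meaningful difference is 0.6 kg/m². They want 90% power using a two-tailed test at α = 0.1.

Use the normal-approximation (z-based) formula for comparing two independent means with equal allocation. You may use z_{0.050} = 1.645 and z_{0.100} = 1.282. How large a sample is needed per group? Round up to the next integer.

n = 1114 per group

n = (z_{α/2} + z_β)² · (σ₁² + σ₂²) / δ²
  = (1.645 + 1.282)² · (5.4² + 4.2² = 46.8) / 0.6²
  = 8.5673 · 46.8 / 0.36
  = 1113.75
Round up → n = 1114 per group.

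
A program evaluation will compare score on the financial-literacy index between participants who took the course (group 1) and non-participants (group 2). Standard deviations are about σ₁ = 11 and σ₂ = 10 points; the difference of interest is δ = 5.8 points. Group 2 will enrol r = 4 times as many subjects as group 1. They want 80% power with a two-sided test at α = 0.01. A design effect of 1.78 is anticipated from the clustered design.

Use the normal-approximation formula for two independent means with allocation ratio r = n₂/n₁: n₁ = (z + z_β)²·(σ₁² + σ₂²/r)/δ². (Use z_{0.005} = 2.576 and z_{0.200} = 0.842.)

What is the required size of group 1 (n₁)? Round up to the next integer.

n₁ = (z_{α/2} + z_β)² · (σ₁² + σ₂²/r) / δ²
   = (2.576 + 0.842)² · (11² + 10²/4) / 5.8²
   = 11.6827 · (121 + 25) / 33.64
   = 11.6827 · 146 / 33.64
   = 50.70
Design effect: 1.78 × 50.70 = 90.25.
Round up → n₁ = 91; n₂ = r·n₁ = 4 × 91 = 364.

n₁ = 91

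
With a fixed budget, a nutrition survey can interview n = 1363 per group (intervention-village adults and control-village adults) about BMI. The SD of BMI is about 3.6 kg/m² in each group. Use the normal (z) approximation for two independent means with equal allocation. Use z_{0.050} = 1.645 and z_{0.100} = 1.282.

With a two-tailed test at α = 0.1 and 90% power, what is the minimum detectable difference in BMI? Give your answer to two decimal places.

Minimum detectable difference ≈ 0.40 kg/m²

δ = (z_{α/2} + z_β) · √((σ₁²+σ₂²)/n)
  = (1.645 + 1.282) · √(25.92/1363)
  = 2.927 · √0.01902
  = 2.927 · 0.1379
  = 0.4036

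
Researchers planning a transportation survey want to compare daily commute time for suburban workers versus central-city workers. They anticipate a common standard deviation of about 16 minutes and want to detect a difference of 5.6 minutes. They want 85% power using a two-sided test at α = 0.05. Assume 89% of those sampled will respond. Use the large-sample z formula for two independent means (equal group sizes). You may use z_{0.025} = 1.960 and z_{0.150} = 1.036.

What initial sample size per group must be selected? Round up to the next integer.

n = (z_{α/2} + z_β)² · (σ₁² + σ₂²) / δ²
  = (1.960 + 1.036)² · (2·16² = 512) / 5.6²
  = 8.9760 · 512 / 31.36
  = 146.55
Adjust for 89% response: 146.55 / 0.89 = 164.66.
Round up → n = 165 per group.

n = 165 per group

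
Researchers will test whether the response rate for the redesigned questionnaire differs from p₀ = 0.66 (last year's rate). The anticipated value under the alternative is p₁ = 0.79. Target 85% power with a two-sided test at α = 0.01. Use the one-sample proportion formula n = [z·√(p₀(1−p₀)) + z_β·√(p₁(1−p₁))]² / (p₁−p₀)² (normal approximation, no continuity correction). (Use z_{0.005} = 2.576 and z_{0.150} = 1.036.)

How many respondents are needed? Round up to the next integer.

n = 160

n = [z_{α/2}·√(p₀q₀) + z_β·√(p₁q₁)]² / (p₁ − p₀)²
  = [2.576·√(0.66·0.34) + 1.036·√(0.79·0.21)]² / (0.13)²
  = [2.576·0.4737 + 1.036·0.4073]² / 0.0169
  = [1.6422]² / 0.0169
  = 159.58
Round up → n = 160.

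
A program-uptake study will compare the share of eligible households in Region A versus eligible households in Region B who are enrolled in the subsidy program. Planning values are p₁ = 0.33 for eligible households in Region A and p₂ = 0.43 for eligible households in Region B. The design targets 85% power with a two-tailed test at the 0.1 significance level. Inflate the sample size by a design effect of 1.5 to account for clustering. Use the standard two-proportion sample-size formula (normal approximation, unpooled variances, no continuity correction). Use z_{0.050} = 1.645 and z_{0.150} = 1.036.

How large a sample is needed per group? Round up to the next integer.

n = 503 per group

n = (z_{α/2} + z_β)² · [p₁(1−p₁) + p₂(1−p₂)] / (p₁ − p₂)²
  = (1.645 + 1.036)² · (0.33·0.67 + 0.43·0.57) / (-0.10)²
  = (2.681)² · (0.2211 + 0.2451) / 0.0100
  = 7.1878 · 0.4662 / 0.0100
  = 335.09
Design effect: 1.5 × 335.09 = 502.64.
Round up → n = 503 per group.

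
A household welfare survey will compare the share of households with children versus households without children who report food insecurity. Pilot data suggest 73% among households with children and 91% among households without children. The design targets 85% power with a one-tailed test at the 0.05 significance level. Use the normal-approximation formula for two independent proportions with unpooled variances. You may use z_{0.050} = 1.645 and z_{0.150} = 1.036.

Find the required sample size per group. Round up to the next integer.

n = 62 per group

n = (z_α + z_β)² · [p₁(1−p₁) + p₂(1−p₂)] / (p₁ − p₂)²
  = (1.645 + 1.036)² · (0.73·0.27 + 0.91·0.09) / (-0.18)²
  = (2.681)² · (0.1971 + 0.0819) / 0.0324
  = 7.1878 · 0.2790 / 0.0324
  = 61.89
Round up → n = 62 per group.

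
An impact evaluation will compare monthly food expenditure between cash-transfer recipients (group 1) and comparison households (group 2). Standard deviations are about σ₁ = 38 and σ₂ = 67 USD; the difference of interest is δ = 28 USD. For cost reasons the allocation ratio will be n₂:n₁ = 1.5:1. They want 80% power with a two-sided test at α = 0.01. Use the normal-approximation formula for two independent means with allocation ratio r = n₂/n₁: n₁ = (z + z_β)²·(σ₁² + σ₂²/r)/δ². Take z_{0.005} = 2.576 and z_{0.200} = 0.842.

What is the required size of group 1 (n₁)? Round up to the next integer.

n₁ = 67

n₁ = (z_{α/2} + z_β)² · (σ₁² + σ₂²/r) / δ²
   = (2.576 + 0.842)² · (38² + 67²/1.5) / 28²
   = 11.6827 · (1444 + 2992.7) / 784
   = 11.6827 · 4436.7 / 784
   = 66.11
Round up → n₁ = 67; n₂ = r·n₁ = 1.5 × 67 = 101.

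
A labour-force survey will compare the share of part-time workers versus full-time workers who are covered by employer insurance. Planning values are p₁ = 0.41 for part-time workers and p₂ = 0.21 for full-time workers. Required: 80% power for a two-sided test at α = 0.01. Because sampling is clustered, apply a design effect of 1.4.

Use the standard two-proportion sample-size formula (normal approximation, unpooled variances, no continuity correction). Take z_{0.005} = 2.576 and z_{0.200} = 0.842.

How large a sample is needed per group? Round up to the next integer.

n = (z_{α/2} + z_β)² · [p₁(1−p₁) + p₂(1−p₂)] / (p₁ − p₂)²
  = (2.576 + 0.842)² · (0.41·0.59 + 0.21·0.79) / (0.20)²
  = (3.418)² · (0.2419 + 0.1659) / 0.0400
  = 11.6827 · 0.4078 / 0.0400
  = 119.11
Design effect: 1.4 × 119.11 = 166.75.
Round up → n = 167 per group.

n = 167 per group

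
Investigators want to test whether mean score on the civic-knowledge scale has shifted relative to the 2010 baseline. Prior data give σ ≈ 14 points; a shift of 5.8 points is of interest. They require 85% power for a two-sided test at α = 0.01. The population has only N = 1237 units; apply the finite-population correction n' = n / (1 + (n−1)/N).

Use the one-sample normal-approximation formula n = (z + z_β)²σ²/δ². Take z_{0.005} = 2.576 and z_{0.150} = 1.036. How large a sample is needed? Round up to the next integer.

n = 72

n = (z_{α/2} + z_β)² · σ² / δ²
  = (2.576 + 1.036)² · 14² / 5.8²
  = 13.0465 · 196 / 33.64
  = 76.01
Finite-population correction (N = 1237): 76.01 / (1 + (76.01 − 1)/1237) = 71.67.
Round up → n = 72.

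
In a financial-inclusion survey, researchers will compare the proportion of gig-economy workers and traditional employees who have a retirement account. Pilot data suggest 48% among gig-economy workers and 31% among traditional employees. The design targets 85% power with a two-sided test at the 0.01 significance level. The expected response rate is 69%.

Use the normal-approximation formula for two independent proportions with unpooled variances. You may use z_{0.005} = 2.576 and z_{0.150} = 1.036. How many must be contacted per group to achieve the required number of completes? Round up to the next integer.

n = 304 per group

n = (z_{α/2} + z_β)² · [p₁(1−p₁) + p₂(1−p₂)] / (p₁ − p₂)²
  = (2.576 + 1.036)² · (0.48·0.52 + 0.31·0.69) / (0.17)²
  = (3.612)² · (0.2496 + 0.2139) / 0.0289
  = 13.0465 · 0.4635 / 0.0289
  = 209.24
Adjust for 69% response: 209.24 / 0.69 = 303.25.
Round up → n = 304 per group.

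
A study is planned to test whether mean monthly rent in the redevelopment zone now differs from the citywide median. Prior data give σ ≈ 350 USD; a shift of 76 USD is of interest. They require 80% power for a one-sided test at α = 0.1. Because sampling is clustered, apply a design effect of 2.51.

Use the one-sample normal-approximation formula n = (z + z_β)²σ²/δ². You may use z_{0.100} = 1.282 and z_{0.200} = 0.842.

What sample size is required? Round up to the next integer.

n = 241

n = (z_α + z_β)² · σ² / δ²
  = (1.282 + 0.842)² · 350² / 76²
  = 4.5114 · 122500 / 5776
  = 95.68
Design effect: 2.51 × 95.68 = 240.16.
Round up → n = 241.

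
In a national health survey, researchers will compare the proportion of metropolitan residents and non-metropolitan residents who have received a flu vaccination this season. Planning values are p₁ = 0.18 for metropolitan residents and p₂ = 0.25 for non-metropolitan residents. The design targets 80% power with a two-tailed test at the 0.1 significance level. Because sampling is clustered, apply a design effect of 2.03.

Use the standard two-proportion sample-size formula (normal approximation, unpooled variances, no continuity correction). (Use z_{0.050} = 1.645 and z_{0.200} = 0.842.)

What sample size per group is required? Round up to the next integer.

n = (z_{α/2} + z_β)² · [p₁(1−p₁) + p₂(1−p₂)] / (p₁ − p₂)²
  = (1.645 + 0.842)² · (0.18·0.82 + 0.25·0.75) / (-0.07)²
  = (2.487)² · (0.1476 + 0.1875) / 0.0049
  = 6.1852 · 0.3351 / 0.0049
  = 422.99
Design effect: 2.03 × 422.99 = 858.67.
Round up → n = 859 per group.

n = 859 per group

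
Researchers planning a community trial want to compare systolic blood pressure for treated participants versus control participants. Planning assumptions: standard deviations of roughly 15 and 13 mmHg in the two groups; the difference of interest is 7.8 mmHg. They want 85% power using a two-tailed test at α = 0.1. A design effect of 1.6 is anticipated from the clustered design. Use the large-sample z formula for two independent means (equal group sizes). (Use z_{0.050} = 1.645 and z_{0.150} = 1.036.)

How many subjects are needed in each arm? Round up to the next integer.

n = (z_{α/2} + z_β)² · (σ₁² + σ₂²) / δ²
  = (1.645 + 1.036)² · (15² + 13² = 394) / 7.8²
  = 7.1878 · 394 / 60.84
  = 46.55
Design effect: 1.6 × 46.55 = 74.48.
Round up → n = 75 per group.

n = 75 per group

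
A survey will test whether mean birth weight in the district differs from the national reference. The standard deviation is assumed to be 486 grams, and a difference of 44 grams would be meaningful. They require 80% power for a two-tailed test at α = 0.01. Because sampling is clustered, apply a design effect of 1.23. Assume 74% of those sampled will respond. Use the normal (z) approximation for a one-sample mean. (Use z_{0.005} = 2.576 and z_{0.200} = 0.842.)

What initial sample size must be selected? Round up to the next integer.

n = (z_{α/2} + z_β)² · σ² / δ²
  = (2.576 + 0.842)² · 486² / 44²
  = 11.6827 · 236196 / 1936
  = 1425.32
Design effect: 1.23 × 1425.32 = 1753.14.
Adjust for 74% response: 1753.14 / 0.74 = 2369.11.
Round up → n = 2370.

n = 2370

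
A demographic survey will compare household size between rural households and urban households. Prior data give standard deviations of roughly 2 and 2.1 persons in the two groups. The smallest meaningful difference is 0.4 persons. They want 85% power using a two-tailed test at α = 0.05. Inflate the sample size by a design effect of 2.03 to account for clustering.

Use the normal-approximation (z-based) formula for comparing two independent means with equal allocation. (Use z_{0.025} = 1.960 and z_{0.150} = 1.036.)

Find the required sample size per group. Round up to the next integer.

n = 958 per group

n = (z_{α/2} + z_β)² · (σ₁² + σ₂²) / δ²
  = (1.960 + 1.036)² · (2² + 2.1² = 8.41) / 0.4²
  = 8.9760 · 8.41 / 0.16
  = 471.80
Design effect: 2.03 × 471.80 = 957.76.
Round up → n = 958 per group.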